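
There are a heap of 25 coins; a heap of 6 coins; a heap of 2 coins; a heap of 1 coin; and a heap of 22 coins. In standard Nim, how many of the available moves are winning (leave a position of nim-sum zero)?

1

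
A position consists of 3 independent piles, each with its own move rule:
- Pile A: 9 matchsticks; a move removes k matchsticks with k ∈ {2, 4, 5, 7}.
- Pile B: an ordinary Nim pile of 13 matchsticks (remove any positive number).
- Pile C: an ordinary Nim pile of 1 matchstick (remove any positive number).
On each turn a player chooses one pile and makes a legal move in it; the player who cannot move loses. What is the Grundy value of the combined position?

Build the Grundy sequence for pile A with g(k) = mex{g(k−s) : s ∈ {2, 4, 5, 7}, s ≤ k}:
k:     0  1  2  3  4  5  6  7  8  9
g(k):  0  0  1  1  2  2  3  3  4  0
So g(9) = 0.
Pile B is a plain Nim pile of size 13, so its Grundy value is 13.
Pile C is a plain Nim pile of size 1, so its Grundy value is 1.
By the Sprague-Grundy theorem, the Grundy value of a sum of independent games is the XOR of the component values.
Combined value = 0 XOR 13 XOR 1 = 12.

12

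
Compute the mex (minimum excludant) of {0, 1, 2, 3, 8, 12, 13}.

4

The values 0, 1, 2, 3 are all present; 4 is the first non-negative integer missing from the set.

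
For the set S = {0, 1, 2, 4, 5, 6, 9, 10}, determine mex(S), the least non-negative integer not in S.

The values 0, 1, 2 are all present; 3 is the first non-negative integer missing from the set.

3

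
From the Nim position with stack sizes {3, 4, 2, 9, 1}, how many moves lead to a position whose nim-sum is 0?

1

Nim-sum: 3 ⊕ 4 ⊕ 2 ⊕ 9 ⊕ 1 = 13.
The overall nim-sum is X = 13. A stack of size p has a winning move iff p XOR X < p (reduce it to p XOR X).
  3: 3 XOR 13 = 14 ≥ 3 — no move.
  4: 4 XOR 13 = 9 ≥ 4 — no move.
  2: 2 XOR 13 = 15 ≥ 2 — no move.
  9: 9 XOR 13 = 4 < 9 — winning move (to 4).
  1: 1 XOR 13 = 12 ≥ 1 — no move.
That gives 1 winning move.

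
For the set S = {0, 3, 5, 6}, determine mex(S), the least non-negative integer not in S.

1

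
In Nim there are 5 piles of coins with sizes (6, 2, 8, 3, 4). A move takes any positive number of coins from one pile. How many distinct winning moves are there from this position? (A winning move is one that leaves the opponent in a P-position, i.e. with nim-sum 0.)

Compute the nim-sum pairwise:
6 ⊕ 2 = 4
4 ⊕ 8 = 12
12 ⊕ 3 = 15
15 ⊕ 4 = 11
The overall nim-sum is X = 11. A pile of size p has a winning move iff p XOR X < p (reduce it to p XOR X).
  6: 6 XOR 11 = 13 ≥ 6 — no move.
  2: 2 XOR 11 = 9 ≥ 2 — no move.
  8: 8 XOR 11 = 3 < 8 — winning move (to 3).
  3: 3 XOR 11 = 8 ≥ 3 — no move.
  4: 4 XOR 11 = 15 ≥ 4 — no move.
That gives 1 winning move.

1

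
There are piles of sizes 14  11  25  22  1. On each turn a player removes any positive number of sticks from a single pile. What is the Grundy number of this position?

11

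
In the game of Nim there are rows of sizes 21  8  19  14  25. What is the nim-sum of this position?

Nim-sum: 21 XOR 8 XOR 19 XOR 14 XOR 25 = 25.

25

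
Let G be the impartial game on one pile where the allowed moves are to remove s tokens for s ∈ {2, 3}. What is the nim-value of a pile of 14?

Build the Grundy sequence with g(k) = mex{g(k−s) : s ∈ {2, 3}, s ≤ k}:
k:     0  1  2  3  4  5  6  7  8  9 10 11 12 13 14
g(k):  0  0  1  1  2  0  0  1  1  2  0  0  1  1  2
So g(14) = 2.

2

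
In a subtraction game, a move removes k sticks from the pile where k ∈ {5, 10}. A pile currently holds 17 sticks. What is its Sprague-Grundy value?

Compute g(0), g(1), … for moves {5, 10}:
k:     0  1  2  3  4  5  6  7  8  9 10 11 12 13 14 15 16 17
g(k):  0  0  0  0  0  1  1  1  1  1  2  2  2  2  2  0  0  0
So g(17) = 0.

0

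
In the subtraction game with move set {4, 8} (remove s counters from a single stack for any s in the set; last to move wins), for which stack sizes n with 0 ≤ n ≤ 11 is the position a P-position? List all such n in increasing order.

0, 1, 2, 3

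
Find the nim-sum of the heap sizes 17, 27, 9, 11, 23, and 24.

Compute the nim-sum pairwise:
17 XOR 27 = 10
10 XOR 9 = 3
3 XOR 11 = 8
8 XOR 23 = 31
31 XOR 24 = 7

7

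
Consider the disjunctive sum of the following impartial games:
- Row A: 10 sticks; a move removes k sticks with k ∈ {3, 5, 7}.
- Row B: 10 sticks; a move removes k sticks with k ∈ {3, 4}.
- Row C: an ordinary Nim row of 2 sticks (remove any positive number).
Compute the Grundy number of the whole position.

3

Grundy values for row A (subtraction set {3, 5, 7}):
g(0) = mex{} = 0
g(1) = mex{} = 0
g(2) = mex{} = 0
g(3) = mex{0} = 1
g(4) = mex{0} = 1
g(5) = mex{0} = 1
g(6) = mex{0,1} = 2
g(7) = mex{0,1} = 2
g(8) = mex{0,1} = 2
g(9) = mex{0,1,2} = 3
g(10) = mex{1,2} = 0
So g(10) = 0.
For row B, compute g(0), g(1), … with moves {3, 4}:
k:     0  1  2  3  4  5  6  7  8  9 10
g(k):  0  0  0  1  1  1  2  0  0  0  1
So g(10) = 1.
Row C is a plain Nim row of size 2, so its Grundy value is 2.
The value of a disjunctive sum is the nim-sum of the parts.
Combined value = 0 XOR 1 XOR 2 = 3.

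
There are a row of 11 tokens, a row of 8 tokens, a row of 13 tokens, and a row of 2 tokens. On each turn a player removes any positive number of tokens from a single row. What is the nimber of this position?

12

Write each in binary and XOR column by column:
  1011  (11)
  1000  (8)
  1101  (13)
  0010  (2)
  ----
  1100  (12)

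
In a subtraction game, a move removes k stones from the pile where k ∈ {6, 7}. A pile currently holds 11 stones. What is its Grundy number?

1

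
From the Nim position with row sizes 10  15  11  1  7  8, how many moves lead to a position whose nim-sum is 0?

0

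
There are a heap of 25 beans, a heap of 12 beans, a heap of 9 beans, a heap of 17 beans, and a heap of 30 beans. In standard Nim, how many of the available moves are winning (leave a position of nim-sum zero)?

Nim-sum: 25 XOR 12 XOR 9 XOR 17 XOR 30 = 19.
The overall nim-sum is X = 19. A heap of size p has a winning move iff p XOR X < p (reduce it to p XOR X).
  25: 25 XOR 19 = 10 < 25 — winning move (to 10).
  12: 12 XOR 19 = 31 ≥ 12 — no move.
  9: 9 XOR 19 = 26 ≥ 9 — no move.
  17: 17 XOR 19 = 2 < 17 — winning move (to 2).
  30: 30 XOR 19 = 13 < 30 — winning move (to 13).
That gives 3 winning moves.

3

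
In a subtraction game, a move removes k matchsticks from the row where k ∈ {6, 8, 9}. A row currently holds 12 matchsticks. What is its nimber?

2

Grundy values for subtraction set {6, 8, 9}:
g(0) = mex{} = 0
g(1) = mex{} = 0
g(2) = mex{} = 0
g(3) = mex{} = 0
g(4) = mex{} = 0
g(5) = mex{} = 0
g(6) = mex{0} = 1
g(7) = mex{0} = 1
g(8) = mex{0} = 1
g(9) = mex{0} = 1
g(10) = mex{0} = 1
g(11) = mex{0} = 1
g(12) = mex{0,1} = 2
So g(12) = 2.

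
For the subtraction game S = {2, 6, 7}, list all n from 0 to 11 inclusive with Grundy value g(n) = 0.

0, 1, 4, 5, 9

Build the Grundy sequence with g(k) = mex{g(k−s) : s ∈ {2, 6, 7}, s ≤ k}:
g(0) = mex{} = 0
g(1) = mex{} = 0
g(2) = mex{0} = 1
g(3) = mex{0} = 1
g(4) = mex{1} = 0
g(5) = mex{1} = 0
g(6) = mex{0} = 1
g(7) = mex{0} = 1
g(8) = mex{0,1} = 2
g(9) = mex{1} = 0
g(10) = mex{0,1,2} = 3
g(11) = mex{0} = 1
The P-positions (g = 0) in 0..11 are 0, 1, 4, 5, 9.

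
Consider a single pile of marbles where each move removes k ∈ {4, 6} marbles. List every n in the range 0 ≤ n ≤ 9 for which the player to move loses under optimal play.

0, 1, 2, 3

Grundy values for subtraction set {4, 6}:
k:     0  1  2  3  4  5  6  7  8  9
g(k):  0  0  0  0  1  1  1  1  2  2
The P-positions (g = 0) in 0..9 are 0, 1, 2, 3.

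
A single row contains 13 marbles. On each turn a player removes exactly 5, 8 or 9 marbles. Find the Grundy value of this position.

Grundy values for subtraction set {5, 8, 9}:
g(0) = mex{} = 0
g(1) = mex{} = 0
g(2) = mex{} = 0
g(3) = mex{} = 0
g(4) = mex{} = 0
g(5) = mex{0} = 1
g(6) = mex{0} = 1
g(7) = mex{0} = 1
g(8) = mex{0} = 1
g(9) = mex{0} = 1
g(10) = mex{0,1} = 2
g(11) = mex{0,1} = 2
g(12) = mex{0,1} = 2
g(13) = mex{0,1} = 2
So g(13) = 2.

2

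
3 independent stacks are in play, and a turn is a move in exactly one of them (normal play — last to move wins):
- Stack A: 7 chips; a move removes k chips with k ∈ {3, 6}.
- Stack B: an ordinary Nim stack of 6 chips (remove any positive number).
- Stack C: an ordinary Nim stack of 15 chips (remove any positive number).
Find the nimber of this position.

Grundy values for stack A (subtraction set {3, 6}):
g(0) = mex{} = 0
g(1) = mex{} = 0
g(2) = mex{} = 0
g(3) = mex{0} = 1
g(4) = mex{0} = 1
g(5) = mex{0} = 1
g(6) = mex{0,1} = 2
g(7) = mex{0,1} = 2
So g(7) = 2.
Stack B is a plain Nim stack of size 6, so its Grundy value is 6.
Stack C is a plain Nim stack of size 15, so its Grundy value is 15.
By the Sprague-Grundy theorem, the Grundy value of a sum of independent games is the XOR of the component values.
Combined value = 2 XOR 6 XOR 15 = 11.

11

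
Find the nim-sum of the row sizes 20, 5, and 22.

In binary:
  10100  (20)
  00101  (5)
  10110  (22)
  -----
  00111  (7)

7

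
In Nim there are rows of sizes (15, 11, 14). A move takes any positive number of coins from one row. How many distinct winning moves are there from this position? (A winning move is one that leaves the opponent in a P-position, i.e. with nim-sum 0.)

3

In binary:
  1111  (15)
  1011  (11)
  1110  (14)
  ----
  1010  (10)
The overall nim-sum is X = 10. A row of size p has a winning move iff p XOR X < p (reduce it to p XOR X).
  15: 15 XOR 10 = 5 < 15 — winning move (to 5).
  11: 11 XOR 10 = 1 < 11 — winning move (to 1).
  14: 14 XOR 10 = 4 < 14 — winning move (to 4).
That gives 3 winning moves.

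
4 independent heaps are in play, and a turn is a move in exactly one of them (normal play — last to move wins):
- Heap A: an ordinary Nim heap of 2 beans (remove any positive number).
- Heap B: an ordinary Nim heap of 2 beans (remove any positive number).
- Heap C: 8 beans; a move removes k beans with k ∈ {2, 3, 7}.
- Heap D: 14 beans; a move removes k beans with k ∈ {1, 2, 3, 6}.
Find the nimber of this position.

3

Heap A is a plain Nim heap of size 2, so its Grundy value is 2.
Heap B is a plain Nim heap of size 2, so its Grundy value is 2.
Build the Grundy sequence for heap C with g(k) = mex{g(k−s) : s ∈ {2, 3, 7}, s ≤ k}:
g(0) = mex{} = 0
g(1) = mex{} = 0
g(2) = mex{0} = 1
g(3) = mex{0} = 1
g(4) = mex{0,1} = 2
g(5) = mex{1} = 0
g(6) = mex{1,2} = 0
g(7) = mex{0,2} = 1
g(8) = mex{0} = 1
So g(8) = 1.
Grundy values for heap D (subtraction set {1, 2, 3, 6}):
g(0) = mex{} = 0
g(1) = mex{0} = 1
g(2) = mex{0,1} = 2
g(3) = mex{0,1,2} = 3
g(4) = mex{1,2,3} = 0
g(5) = mex{0,2,3} = 1
g(6) = mex{0,1,3} = 2
g(7) = mex{0,1,2} = 3
g(8) = mex{1,2,3} = 0
g(9) = mex{0,2,3} = 1
g(10) = mex{0,1,3} = 2
g(11) = mex{0,1,2} = 3
g(12) = mex{1,2,3} = 0
g(13) = mex{0,2,3} = 1
g(14) = mex{0,1,3} = 2
So g(14) = 2.
By the Sprague-Grundy theorem, the Grundy value of a sum of independent games is the XOR of the component values.
Combined value = 2 ⊕ 2 ⊕ 1 ⊕ 2 = 3.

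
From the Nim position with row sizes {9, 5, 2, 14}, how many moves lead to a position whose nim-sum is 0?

Write each in binary and XOR column by column:
  1001  (9)
  0101  (5)
  0010  (2)
  1110  (14)
  ----
  0000  (0)
The nim-sum is already 0, so every move leaves a nonzero nim-sum — there are no winning moves.

0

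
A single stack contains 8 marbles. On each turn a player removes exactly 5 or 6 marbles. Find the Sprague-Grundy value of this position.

1

Build the Grundy sequence with g(k) = mex{g(k−s) : s ∈ {5, 6}, s ≤ k}:
g(0) = mex{} = 0
g(1) = mex{} = 0
g(2) = mex{} = 0
g(3) = mex{} = 0
g(4) = mex{} = 0
g(5) = mex{0} = 1
g(6) = mex{0} = 1
g(7) = mex{0} = 1
g(8) = mex{0} = 1
So g(8) = 1.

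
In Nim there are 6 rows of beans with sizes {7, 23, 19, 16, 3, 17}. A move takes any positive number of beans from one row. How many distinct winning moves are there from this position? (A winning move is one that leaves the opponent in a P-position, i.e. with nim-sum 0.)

5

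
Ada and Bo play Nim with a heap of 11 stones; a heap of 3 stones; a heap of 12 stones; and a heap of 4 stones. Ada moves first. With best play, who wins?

Bo wins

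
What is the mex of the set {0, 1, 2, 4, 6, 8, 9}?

3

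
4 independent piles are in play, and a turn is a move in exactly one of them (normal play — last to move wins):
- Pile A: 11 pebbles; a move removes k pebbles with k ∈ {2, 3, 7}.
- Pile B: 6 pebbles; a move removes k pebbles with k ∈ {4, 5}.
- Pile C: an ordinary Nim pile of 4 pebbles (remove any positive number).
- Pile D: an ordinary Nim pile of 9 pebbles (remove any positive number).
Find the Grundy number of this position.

12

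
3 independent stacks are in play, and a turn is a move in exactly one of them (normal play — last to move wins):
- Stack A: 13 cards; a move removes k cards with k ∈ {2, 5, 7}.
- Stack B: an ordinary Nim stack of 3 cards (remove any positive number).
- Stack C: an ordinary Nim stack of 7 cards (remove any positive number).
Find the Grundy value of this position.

4

Grundy values for stack A (subtraction set {2, 5, 7}):
g(0) = mex{} = 0
g(1) = mex{} = 0
g(2) = mex{0} = 1
g(3) = mex{0} = 1
g(4) = mex{1} = 0
g(5) = mex{0,1} = 2
g(6) = mex{0} = 1
g(7) = mex{0,1,2} = 3
g(8) = mex{0,1} = 2
g(9) = mex{0,1,3} = 2
g(10) = mex{1,2} = 0
g(11) = mex{0,1,2} = 3
g(12) = mex{0,2,3} = 1
g(13) = mex{1,2,3} = 0
So g(13) = 0.
Stack B is a plain Nim stack of size 3, so its Grundy value is 3.
Stack C is a plain Nim stack of size 7, so its Grundy value is 7.
By the Sprague-Grundy theorem, the Grundy value of a sum of independent games is the XOR of the component values.
Combined value = 0 ⊕ 3 ⊕ 7 = 4.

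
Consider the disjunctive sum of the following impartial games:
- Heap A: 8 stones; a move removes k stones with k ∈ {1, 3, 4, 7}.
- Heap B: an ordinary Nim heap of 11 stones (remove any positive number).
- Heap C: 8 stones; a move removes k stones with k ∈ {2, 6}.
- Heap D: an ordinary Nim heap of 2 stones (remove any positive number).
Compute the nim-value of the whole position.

9

For heap A, compute g(0), g(1), … with moves {1, 3, 4, 7}:
g(0) = mex{} = 0
g(1) = mex{0} = 1
g(2) = mex{1} = 0
g(3) = mex{0} = 1
g(4) = mex{0,1} = 2
g(5) = mex{0,1,2} = 3
g(6) = mex{0,1,3} = 2
g(7) = mex{0,1,2} = 3
g(8) = mex{1,2,3} = 0
So g(8) = 0.
Heap B is a plain Nim heap of size 11, so its Grundy value is 11.
Grundy values for heap C (subtraction set {2, 6}):
g(0) = mex{} = 0
g(1) = mex{} = 0
g(2) = mex{0} = 1
g(3) = mex{0} = 1
g(4) = mex{1} = 0
g(5) = mex{1} = 0
g(6) = mex{0} = 1
g(7) = mex{0} = 1
g(8) = mex{1} = 0
So g(8) = 0.
Heap D is a plain Nim heap of size 2, so its Grundy value is 2.
The value of a disjunctive sum is the nim-sum of the parts.
Combined value = 0 XOR 11 XOR 0 XOR 2 = 9.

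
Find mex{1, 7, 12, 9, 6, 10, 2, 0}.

3

The values 0, 1, 2 are all present; 3 is the first non-negative integer missing from the set.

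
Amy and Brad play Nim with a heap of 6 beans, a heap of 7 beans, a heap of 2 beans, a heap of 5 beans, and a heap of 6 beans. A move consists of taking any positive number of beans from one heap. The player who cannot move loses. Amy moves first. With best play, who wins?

Nim-sum: 6 XOR 7 XOR 2 XOR 5 XOR 6 = 0.
The nim-sum is 0, so this is a P-position: the player to move is in a losing position under optimal play; Amy is about to move from it and so loses — Brad wins.

Brad wins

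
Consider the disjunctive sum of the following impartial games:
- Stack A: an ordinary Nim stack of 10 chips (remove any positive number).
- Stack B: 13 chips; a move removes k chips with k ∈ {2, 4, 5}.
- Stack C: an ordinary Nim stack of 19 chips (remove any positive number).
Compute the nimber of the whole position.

Stack A is a plain Nim stack of size 10, so its Grundy value is 10.
Build the Grundy sequence for stack B with g(k) = mex{g(k−s) : s ∈ {2, 4, 5}, s ≤ k}:
k:     0  1  2  3  4  5  6  7  8  9 10 11 12 13
g(k):  0  0  1  1  2  2  3  0  0  1  1  2  2  3
So g(13) = 3.
Stack C is a plain Nim stack of size 19, so its Grundy value is 19.
By the Sprague-Grundy theorem, the Grundy value of a sum of independent games is the XOR of the component values.
Combined value = 10 ⊕ 3 ⊕ 19 = 26.

26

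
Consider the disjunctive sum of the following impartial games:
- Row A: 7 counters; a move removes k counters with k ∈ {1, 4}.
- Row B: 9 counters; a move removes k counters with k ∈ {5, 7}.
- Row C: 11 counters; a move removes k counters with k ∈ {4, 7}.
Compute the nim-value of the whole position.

1

For row A, compute g(0), g(1), … with moves {1, 4}:
g(0) = mex{} = 0
g(1) = mex{0} = 1
g(2) = mex{1} = 0
g(3) = mex{0} = 1
g(4) = mex{0,1} = 2
g(5) = mex{1,2} = 0
g(6) = mex{0} = 1
g(7) = mex{1} = 0
So g(7) = 0.
Build the Grundy sequence for row B with g(k) = mex{g(k−s) : s ∈ {5, 7}, s ≤ k}:
k:     0  1  2  3  4  5  6  7  8  9
g(k):  0  0  0  0  0  1  1  1  1  1
So g(9) = 1.
Build the Grundy sequence for row C with g(k) = mex{g(k−s) : s ∈ {4, 7}, s ≤ k}:
g(0) = mex{} = 0
g(1) = mex{} = 0
g(2) = mex{} = 0
g(3) = mex{} = 0
g(4) = mex{0} = 1
g(5) = mex{0} = 1
g(6) = mex{0} = 1
g(7) = mex{0} = 1
g(8) = mex{0,1} = 2
g(9) = mex{0,1} = 2
g(10) = mex{0,1} = 2
g(11) = mex{1} = 0
So g(11) = 0.
The value of a disjunctive sum is the nim-sum of the parts.
Combined value = 0 XOR 1 XOR 0 = 1.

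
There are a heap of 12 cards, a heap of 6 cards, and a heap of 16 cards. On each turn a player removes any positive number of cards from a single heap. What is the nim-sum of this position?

Compute the nim-sum pairwise:
12 ⊕ 6 = 10
10 ⊕ 16 = 26

26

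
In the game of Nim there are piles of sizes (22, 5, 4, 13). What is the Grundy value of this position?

26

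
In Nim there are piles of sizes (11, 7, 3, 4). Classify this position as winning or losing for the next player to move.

Winning position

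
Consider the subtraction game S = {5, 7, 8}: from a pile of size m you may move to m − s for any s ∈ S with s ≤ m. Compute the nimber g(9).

1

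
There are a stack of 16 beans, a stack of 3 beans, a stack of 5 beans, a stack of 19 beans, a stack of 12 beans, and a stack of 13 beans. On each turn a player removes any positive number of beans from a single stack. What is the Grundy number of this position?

Write each in binary and XOR column by column:
  10000  (16)
  00011  (3)
  00101  (5)
  10011  (19)
  01100  (12)
  01101  (13)
  -----
  00100  (4)

4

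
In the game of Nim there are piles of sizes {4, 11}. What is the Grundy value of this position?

Write each in binary and XOR column by column:
  0100  (4)
  1011  (11)
  ----
  1111  (15)

15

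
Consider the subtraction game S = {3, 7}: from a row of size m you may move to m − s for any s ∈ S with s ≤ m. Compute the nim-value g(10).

Compute g(0), g(1), … for moves {3, 7}:
k:     0  1  2  3  4  5  6  7  8  9 10
g(k):  0  0  0  1  1  1  0  2  2  1  0
So g(10) = 0.

0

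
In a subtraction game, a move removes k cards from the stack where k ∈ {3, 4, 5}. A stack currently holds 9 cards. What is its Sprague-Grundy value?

Grundy values for subtraction set {3, 4, 5}:
k:     0  1  2  3  4  5  6  7  8  9
g(k):  0  0  0  1  1  1  2  2  0  0
So g(9) = 0.

0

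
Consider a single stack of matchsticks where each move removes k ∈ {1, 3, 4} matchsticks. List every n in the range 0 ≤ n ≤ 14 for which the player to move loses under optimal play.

Build the Grundy sequence with g(k) = mex{g(k−s) : s ∈ {1, 3, 4}, s ≤ k}:
g(0) = mex{} = 0
g(1) = mex{0} = 1
g(2) = mex{1} = 0
g(3) = mex{0} = 1
g(4) = mex{0,1} = 2
g(5) = mex{0,1,2} = 3
g(6) = mex{0,1,3} = 2
g(7) = mex{1,2} = 0
g(8) = mex{0,2,3} = 1
g(9) = mex{1,2,3} = 0
g(10) = mex{0,2} = 1
g(11) = mex{0,1} = 2
g(12) = mex{0,1,2} = 3
g(13) = mex{0,1,3} = 2
g(14) = mex{1,2} = 0
The P-positions (g = 0) in 0..14 are 0, 2, 7, 9, 14.

0, 2, 7, 9, 14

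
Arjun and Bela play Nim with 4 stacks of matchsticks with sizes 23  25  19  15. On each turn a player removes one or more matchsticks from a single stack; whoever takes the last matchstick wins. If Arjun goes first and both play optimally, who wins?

Write each in binary and XOR column by column:
  10111  (23)
  11001  (25)
  10011  (19)
  01111  (15)
  -----
  10010  (18)
The nim-sum is 18 ≠ 0, so this is an N-position: the player to move can win; Arjun has a winning move.

Arjun wins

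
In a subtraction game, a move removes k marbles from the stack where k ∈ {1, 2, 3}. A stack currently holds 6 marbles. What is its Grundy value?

Build the Grundy sequence with g(k) = mex{g(k−s) : s ∈ {1, 2, 3}, s ≤ k}:
g(0) = mex{} = 0
g(1) = mex{0} = 1
g(2) = mex{0,1} = 2
g(3) = mex{0,1,2} = 3
g(4) = mex{1,2,3} = 0
g(5) = mex{0,2,3} = 1
g(6) = mex{0,1,3} = 2
So g(6) = 2.

2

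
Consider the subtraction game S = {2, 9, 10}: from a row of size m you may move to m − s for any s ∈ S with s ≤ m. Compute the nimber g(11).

Build the Grundy sequence with g(k) = mex{g(k−s) : s ∈ {2, 9, 10}, s ≤ k}:
g(0) = mex{} = 0
g(1) = mex{} = 0
g(2) = mex{0} = 1
g(3) = mex{0} = 1
g(4) = mex{1} = 0
g(5) = mex{1} = 0
g(6) = mex{0} = 1
g(7) = mex{0} = 1
g(8) = mex{1} = 0
g(9) = mex{0,1} = 2
g(10) = mex{0} = 1
g(11) = mex{0,1,2} = 3
So g(11) = 3.

3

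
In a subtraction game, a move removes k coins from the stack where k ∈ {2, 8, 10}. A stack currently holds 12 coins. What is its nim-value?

2

Compute g(0), g(1), … for moves {2, 8, 10}:
k:     0  1  2  3  4  5  6  7  8  9 10 11 12
g(k):  0  0  1  1  0  0  1  1  2  2  3  3  2
So g(12) = 2.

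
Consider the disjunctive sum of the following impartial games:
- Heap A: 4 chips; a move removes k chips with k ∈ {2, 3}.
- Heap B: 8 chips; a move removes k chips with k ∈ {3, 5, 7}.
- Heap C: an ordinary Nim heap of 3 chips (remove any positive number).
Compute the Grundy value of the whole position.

3

Grundy values for heap A (subtraction set {2, 3}):
k:     0  1  2  3  4
g(k):  0  0  1  1  2
So g(4) = 2.
Build the Grundy sequence for heap B with g(k) = mex{g(k−s) : s ∈ {3, 5, 7}, s ≤ k}:
k:     0  1  2  3  4  5  6  7  8
g(k):  0  0  0  1  1  1  2  2  2
So g(8) = 2.
Heap C is a plain Nim heap of size 3, so its Grundy value is 3.
By the Sprague-Grundy theorem, the Grundy value of a sum of independent games is the XOR of the component values.
Combined value = 2 XOR 2 XOR 3 = 3.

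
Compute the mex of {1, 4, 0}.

The values 0, 1 are all present; 2 is the first non-negative integer missing from the set.

2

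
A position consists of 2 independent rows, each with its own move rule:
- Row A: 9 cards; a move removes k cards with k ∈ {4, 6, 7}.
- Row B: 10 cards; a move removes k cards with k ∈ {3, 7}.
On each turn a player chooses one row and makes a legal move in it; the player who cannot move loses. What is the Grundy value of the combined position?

2

Grundy values for row A (subtraction set {4, 6, 7}):
g(0) = mex{} = 0
g(1) = mex{} = 0
g(2) = mex{} = 0
g(3) = mex{} = 0
g(4) = mex{0} = 1
g(5) = mex{0} = 1
g(6) = mex{0} = 1
g(7) = mex{0} = 1
g(8) = mex{0,1} = 2
g(9) = mex{0,1} = 2
So g(9) = 2.
For row B, compute g(0), g(1), … with moves {3, 7}:
k:     0  1  2  3  4  5  6  7  8  9 10
g(k):  0  0  0  1  1  1  0  2  2  1  0
So g(10) = 0.
By the Sprague-Grundy theorem, the Grundy value of a sum of independent games is the XOR of the component values.
Combined value = 2 XOR 0 = 2.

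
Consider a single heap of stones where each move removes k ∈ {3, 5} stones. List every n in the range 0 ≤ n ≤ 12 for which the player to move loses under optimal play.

Compute g(0), g(1), … for moves {3, 5}:
g(0) = mex{} = 0
g(1) = mex{} = 0
g(2) = mex{} = 0
g(3) = mex{0} = 1
g(4) = mex{0} = 1
g(5) = mex{0} = 1
g(6) = mex{0,1} = 2
g(7) = mex{0,1} = 2
g(8) = mex{1} = 0
g(9) = mex{1,2} = 0
g(10) = mex{1,2} = 0
g(11) = mex{0,2} = 1
g(12) = mex{0,2} = 1
The P-positions (g = 0) in 0..12 are 0, 1, 2, 8, 9, 10.

0, 1, 2, 8, 9, 10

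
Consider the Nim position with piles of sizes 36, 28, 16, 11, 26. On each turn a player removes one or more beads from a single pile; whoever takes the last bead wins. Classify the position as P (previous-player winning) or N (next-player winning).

N-position

In binary:
  100100  (36)
  011100  (28)
  010000  (16)
  001011  (11)
  011010  (26)
  ------
  111001  (57)
The nim-sum is 57 ≠ 0, so this is an N-position: the player to move can win.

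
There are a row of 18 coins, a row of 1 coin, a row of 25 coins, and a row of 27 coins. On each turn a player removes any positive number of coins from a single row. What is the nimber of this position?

17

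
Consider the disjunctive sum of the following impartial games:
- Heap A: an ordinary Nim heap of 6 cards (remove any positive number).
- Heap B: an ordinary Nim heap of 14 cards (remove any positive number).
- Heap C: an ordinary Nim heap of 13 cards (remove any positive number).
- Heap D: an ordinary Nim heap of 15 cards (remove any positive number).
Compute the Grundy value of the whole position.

Heap A is a plain Nim heap of size 6, so its Grundy value is 6.
Heap B is a plain Nim heap of size 14, so its Grundy value is 14.
Heap C is a plain Nim heap of size 13, so its Grundy value is 13.
Heap D is a plain Nim heap of size 15, so its Grundy value is 15.
By the Sprague-Grundy theorem, the Grundy value of a sum of independent games is the XOR of the component values.
Combined value = 6 XOR 14 XOR 13 XOR 15 = 10.

10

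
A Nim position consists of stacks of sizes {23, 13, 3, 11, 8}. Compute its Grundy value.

26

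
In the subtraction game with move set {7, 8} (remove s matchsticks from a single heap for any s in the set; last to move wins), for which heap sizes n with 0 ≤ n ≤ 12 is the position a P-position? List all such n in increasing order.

0, 1, 2, 3, 4, 5, 6

Build the Grundy sequence with g(k) = mex{g(k−s) : s ∈ {7, 8}, s ≤ k}:
k:     0  1  2  3  4  5  6  7  8  9 10 11 12
g(k):  0  0  0  0  0  0  0  1  1  1  1  1  1
The P-positions (g = 0) in 0..12 are 0, 1, 2, 3, 4, 5, 6.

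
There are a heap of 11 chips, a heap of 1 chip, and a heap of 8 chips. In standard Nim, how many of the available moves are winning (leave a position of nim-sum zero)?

Compute the nim-sum pairwise:
11 ⊕ 1 = 10
10 ⊕ 8 = 2
The overall nim-sum is X = 2. A heap of size p has a winning move iff p XOR X < p (reduce it to p XOR X).
  11: 11 XOR 2 = 9 < 11 — winning move (to 9).
  1: 1 XOR 2 = 3 ≥ 1 — no move.
  8: 8 XOR 2 = 10 ≥ 8 — no move.
That gives 1 winning move.

1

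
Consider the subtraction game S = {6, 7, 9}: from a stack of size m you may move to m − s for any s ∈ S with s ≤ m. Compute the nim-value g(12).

2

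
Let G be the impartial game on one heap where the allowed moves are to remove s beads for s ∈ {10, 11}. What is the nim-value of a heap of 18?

Grundy values for subtraction set {10, 11}:
k:     0  1  2  3  4  5  6  7  8  9 10 11 12 13 14 15 16 17 18
g(k):  0  0  0  0  0  0  0  0  0  0  1  1  1  1  1  1  1  1  1
So g(18) = 1.

1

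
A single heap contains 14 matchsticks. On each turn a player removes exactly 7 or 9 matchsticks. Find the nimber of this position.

Build the Grundy sequence with g(k) = mex{g(k−s) : s ∈ {7, 9}, s ≤ k}:
g(0) = mex{} = 0
g(1) = mex{} = 0
g(2) = mex{} = 0
g(3) = mex{} = 0
g(4) = mex{} = 0
g(5) = mex{} = 0
g(6) = mex{} = 0
g(7) = mex{0} = 1
g(8) = mex{0} = 1
g(9) = mex{0} = 1
g(10) = mex{0} = 1
g(11) = mex{0} = 1
g(12) = mex{0} = 1
g(13) = mex{0} = 1
g(14) = mex{0,1} = 2
So g(14) = 2.

2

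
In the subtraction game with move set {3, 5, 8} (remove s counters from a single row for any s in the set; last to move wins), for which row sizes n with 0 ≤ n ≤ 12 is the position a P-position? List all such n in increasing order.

Compute g(0), g(1), … for moves {3, 5, 8}:
k:     0  1  2  3  4  5  6  7  8  9 10 11 12
g(k):  0  0  0  1  1  1  2  2  2  3  3  0  0
The P-positions (g = 0) in 0..12 are 0, 1, 2, 11, 12.

0, 1, 2, 11, 12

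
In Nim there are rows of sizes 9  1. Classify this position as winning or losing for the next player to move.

Compute the nim-sum pairwise:
9 XOR 1 = 8
The nim-sum is 8 ≠ 0, so this is an N-position: the player to move can win.

Winning position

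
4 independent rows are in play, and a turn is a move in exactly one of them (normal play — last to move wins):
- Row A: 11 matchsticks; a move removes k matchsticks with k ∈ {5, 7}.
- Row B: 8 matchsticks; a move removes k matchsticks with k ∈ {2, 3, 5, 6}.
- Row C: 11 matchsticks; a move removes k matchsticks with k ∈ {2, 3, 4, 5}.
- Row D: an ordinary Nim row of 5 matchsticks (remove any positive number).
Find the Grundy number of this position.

5

For row A, compute g(0), g(1), … with moves {5, 7}:
k:     0  1  2  3  4  5  6  7  8  9 10 11
g(k):  0  0  0  0  0  1  1  1  1  1  2  2
So g(11) = 2.
Build the Grundy sequence for row B with g(k) = mex{g(k−s) : s ∈ {2, 3, 5, 6}, s ≤ k}:
g(0) = mex{} = 0
g(1) = mex{} = 0
g(2) = mex{0} = 1
g(3) = mex{0} = 1
g(4) = mex{0,1} = 2
g(5) = mex{0,1} = 2
g(6) = mex{0,1,2} = 3
g(7) = mex{0,1,2} = 3
g(8) = mex{1,2,3} = 0
So g(8) = 0.
For row C, compute g(0), g(1), … with moves {2, 3, 4, 5}:
k:     0  1  2  3  4  5  6  7  8  9 10 11
g(k):  0  0  1  1  2  2  3  0  0  1  1  2
So g(11) = 2.
Row D is a plain Nim row of size 5, so its Grundy value is 5.
The value of a disjunctive sum is the nim-sum of the parts.
Combined value = 2 XOR 0 XOR 2 XOR 5 = 5.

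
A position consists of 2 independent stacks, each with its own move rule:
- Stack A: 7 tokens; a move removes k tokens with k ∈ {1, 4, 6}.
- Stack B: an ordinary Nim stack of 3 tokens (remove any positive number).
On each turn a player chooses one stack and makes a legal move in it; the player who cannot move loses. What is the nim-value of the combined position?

Grundy values for stack A (subtraction set {1, 4, 6}):
g(0) = mex{} = 0
g(1) = mex{0} = 1
g(2) = mex{1} = 0
g(3) = mex{0} = 1
g(4) = mex{0,1} = 2
g(5) = mex{1,2} = 0
g(6) = mex{0} = 1
g(7) = mex{1} = 0
So g(7) = 0.
Stack B is a plain Nim stack of size 3, so its Grundy value is 3.
By the Sprague-Grundy theorem, the Grundy value of a sum of independent games is the XOR of the component values.
Combined value = 0 ⊕ 3 = 3.

3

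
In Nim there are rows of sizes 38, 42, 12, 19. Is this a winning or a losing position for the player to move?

Nim-sum: 38 XOR 42 XOR 12 XOR 19 = 19.
The nim-sum is 19 ≠ 0, so this is an N-position: the player to move can win.

Winning position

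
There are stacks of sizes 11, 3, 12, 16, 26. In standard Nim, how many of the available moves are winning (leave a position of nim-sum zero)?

3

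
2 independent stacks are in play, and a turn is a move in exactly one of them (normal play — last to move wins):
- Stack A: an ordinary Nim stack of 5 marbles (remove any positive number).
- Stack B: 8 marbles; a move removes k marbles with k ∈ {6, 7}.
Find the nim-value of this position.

4

Stack A is a plain Nim stack of size 5, so its Grundy value is 5.
Grundy values for stack B (subtraction set {6, 7}):
k:     0  1  2  3  4  5  6  7  8
g(k):  0  0  0  0  0  0  1  1  1
So g(8) = 1.
By the Sprague-Grundy theorem, the Grundy value of a sum of independent games is the XOR of the component values.
Combined value = 5 ⊕ 1 = 4.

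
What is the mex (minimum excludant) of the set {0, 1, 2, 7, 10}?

The values 0, 1, 2 are all present; 3 is the first non-negative integer missing from the set.

3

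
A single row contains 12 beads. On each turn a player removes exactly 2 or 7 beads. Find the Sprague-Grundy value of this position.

Build the Grundy sequence with g(k) = mex{g(k−s) : s ∈ {2, 7}, s ≤ k}:
k:     0  1  2  3  4  5  6  7  8  9 10 11 12
g(k):  0  0  1  1  0  0  1  1  2  0  0  1  1
So g(12) = 1.

1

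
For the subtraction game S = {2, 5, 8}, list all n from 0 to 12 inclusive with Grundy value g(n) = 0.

Grundy values for subtraction set {2, 5, 8}:
g(0) = mex{} = 0
g(1) = mex{} = 0
g(2) = mex{0} = 1
g(3) = mex{0} = 1
g(4) = mex{1} = 0
g(5) = mex{0,1} = 2
g(6) = mex{0} = 1
g(7) = mex{1,2} = 0
g(8) = mex{0,1} = 2
g(9) = mex{0} = 1
g(10) = mex{1,2} = 0
g(11) = mex{1} = 0
g(12) = mex{0} = 1
The P-positions (g = 0) in 0..12 are 0, 1, 4, 7, 10, 11.

0, 1, 4, 7, 10, 11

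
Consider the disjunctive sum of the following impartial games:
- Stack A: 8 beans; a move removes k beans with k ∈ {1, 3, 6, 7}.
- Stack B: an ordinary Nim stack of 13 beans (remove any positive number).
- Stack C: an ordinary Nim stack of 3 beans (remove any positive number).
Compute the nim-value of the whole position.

12

For stack A, compute g(0), g(1), … with moves {1, 3, 6, 7}:
k:     0  1  2  3  4  5  6  7  8
g(k):  0  1  0  1  0  1  2  3  2
So g(8) = 2.
Stack B is a plain Nim stack of size 13, so its Grundy value is 13.
Stack C is a plain Nim stack of size 3, so its Grundy value is 3.
The value of a disjunctive sum is the nim-sum of the parts.
Combined value = 2 ⊕ 13 ⊕ 3 = 12.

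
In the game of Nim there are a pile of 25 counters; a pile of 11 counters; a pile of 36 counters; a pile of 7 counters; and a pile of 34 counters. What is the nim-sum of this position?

19

Compute the nim-sum pairwise:
25 ⊕ 11 = 18
18 ⊕ 36 = 54
54 ⊕ 7 = 49
49 ⊕ 34 = 19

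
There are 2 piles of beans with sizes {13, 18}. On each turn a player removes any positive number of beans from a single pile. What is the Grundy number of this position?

Nim-sum: 13 ^ 18 = 31.

31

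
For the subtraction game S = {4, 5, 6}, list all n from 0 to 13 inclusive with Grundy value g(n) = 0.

Build the Grundy sequence with g(k) = mex{g(k−s) : s ∈ {4, 5, 6}, s ≤ k}:
k:     0  1  2  3  4  5  6  7  8  9 10 11 12 13
g(k):  0  0  0  0  1  1  1  1  2  2  0  0  0  0
The P-positions (g = 0) in 0..13 are 0, 1, 2, 3, 10, 11, 12, 13.

0, 1, 2, 3, 10, 11, 12, 13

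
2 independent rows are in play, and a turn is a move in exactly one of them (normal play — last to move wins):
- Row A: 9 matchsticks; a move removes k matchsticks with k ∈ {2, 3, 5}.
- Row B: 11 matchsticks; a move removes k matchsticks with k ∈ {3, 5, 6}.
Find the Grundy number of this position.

1

Grundy values for row A (subtraction set {2, 3, 5}):
k:     0  1  2  3  4  5  6  7  8  9
g(k):  0  0  1  1  2  2  3  0  0  1
So g(9) = 1.
Build the Grundy sequence for row B with g(k) = mex{g(k−s) : s ∈ {3, 5, 6}, s ≤ k}:
g(0) = mex{} = 0
g(1) = mex{} = 0
g(2) = mex{} = 0
g(3) = mex{0} = 1
g(4) = mex{0} = 1
g(5) = mex{0} = 1
g(6) = mex{0,1} = 2
g(7) = mex{0,1} = 2
g(8) = mex{0,1} = 2
g(9) = mex{1,2} = 0
g(10) = mex{1,2} = 0
g(11) = mex{1,2} = 0
So g(11) = 0.
The value of a disjunctive sum is the nim-sum of the parts.
Combined value = 1 XOR 0 = 1.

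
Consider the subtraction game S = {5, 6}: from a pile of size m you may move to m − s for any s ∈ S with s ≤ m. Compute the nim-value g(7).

1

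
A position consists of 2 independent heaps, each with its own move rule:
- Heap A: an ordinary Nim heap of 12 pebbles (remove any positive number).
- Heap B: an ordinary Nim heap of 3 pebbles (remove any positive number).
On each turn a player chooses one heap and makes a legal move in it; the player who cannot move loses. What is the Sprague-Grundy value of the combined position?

Heap A is a plain Nim heap of size 12, so its Grundy value is 12.
Heap B is a plain Nim heap of size 3, so its Grundy value is 3.
By the Sprague-Grundy theorem, the Grundy value of a sum of independent games is the XOR of the component values.
Combined value = 12 ⊕ 3 = 15.

15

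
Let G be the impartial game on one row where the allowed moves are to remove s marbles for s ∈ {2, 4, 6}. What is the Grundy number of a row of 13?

Build the Grundy sequence with g(k) = mex{g(k−s) : s ∈ {2, 4, 6}, s ≤ k}:
g(0) = mex{} = 0
g(1) = mex{} = 0
g(2) = mex{0} = 1
g(3) = mex{0} = 1
g(4) = mex{0,1} = 2
g(5) = mex{0,1} = 2
g(6) = mex{0,1,2} = 3
g(7) = mex{0,1,2} = 3
g(8) = mex{1,2,3} = 0
g(9) = mex{1,2,3} = 0
g(10) = mex{0,2,3} = 1
g(11) = mex{0,2,3} = 1
g(12) = mex{0,1,3} = 2
g(13) = mex{0,1,3} = 2
So g(13) = 2.

2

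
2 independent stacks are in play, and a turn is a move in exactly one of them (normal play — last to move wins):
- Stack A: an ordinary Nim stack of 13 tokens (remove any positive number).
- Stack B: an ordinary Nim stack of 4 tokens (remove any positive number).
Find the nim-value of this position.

9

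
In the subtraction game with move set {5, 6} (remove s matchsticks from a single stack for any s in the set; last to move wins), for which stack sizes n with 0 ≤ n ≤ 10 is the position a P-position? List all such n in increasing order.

0, 1, 2, 3, 4

Grundy values for subtraction set {5, 6}:
g(0) = mex{} = 0
g(1) = mex{} = 0
g(2) = mex{} = 0
g(3) = mex{} = 0
g(4) = mex{} = 0
g(5) = mex{0} = 1
g(6) = mex{0} = 1
g(7) = mex{0} = 1
g(8) = mex{0} = 1
g(9) = mex{0} = 1
g(10) = mex{0,1} = 2
The P-positions (g = 0) in 0..10 are 0, 1, 2, 3, 4.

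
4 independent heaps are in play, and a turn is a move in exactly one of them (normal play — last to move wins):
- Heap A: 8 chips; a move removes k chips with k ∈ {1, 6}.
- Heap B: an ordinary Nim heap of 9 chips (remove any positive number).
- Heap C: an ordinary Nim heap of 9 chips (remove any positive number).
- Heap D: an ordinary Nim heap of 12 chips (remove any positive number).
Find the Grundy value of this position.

Build the Grundy sequence for heap A with g(k) = mex{g(k−s) : s ∈ {1, 6}, s ≤ k}:
g(0) = mex{} = 0
g(1) = mex{0} = 1
g(2) = mex{1} = 0
g(3) = mex{0} = 1
g(4) = mex{1} = 0
g(5) = mex{0} = 1
g(6) = mex{0,1} = 2
g(7) = mex{1,2} = 0
g(8) = mex{0} = 1
So g(8) = 1.
Heap B is a plain Nim heap of size 9, so its Grundy value is 9.
Heap C is a plain Nim heap of size 9, so its Grundy value is 9.
Heap D is a plain Nim heap of size 12, so its Grundy value is 12.
By the Sprague-Grundy theorem, the Grundy value of a sum of independent games is the XOR of the component values.
Combined value = 1 ⊕ 9 ⊕ 9 ⊕ 12 = 13.

13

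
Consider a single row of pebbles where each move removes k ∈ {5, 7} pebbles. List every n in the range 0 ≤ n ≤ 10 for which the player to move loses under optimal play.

0, 1, 2, 3, 4

Grundy values for subtraction set {5, 7}:
g(0) = mex{} = 0
g(1) = mex{} = 0
g(2) = mex{} = 0
g(3) = mex{} = 0
g(4) = mex{} = 0
g(5) = mex{0} = 1
g(6) = mex{0} = 1
g(7) = mex{0} = 1
g(8) = mex{0} = 1
g(9) = mex{0} = 1
g(10) = mex{0,1} = 2
The P-positions (g = 0) in 0..10 are 0, 1, 2, 3, 4.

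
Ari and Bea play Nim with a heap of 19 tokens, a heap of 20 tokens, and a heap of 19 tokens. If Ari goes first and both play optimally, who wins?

Bitwise XOR of the heap sizes:
  10011  (19)
  10100  (20)
  10011  (19)
  -----
  10100  (20)
The nim-sum is 20 ≠ 0, so this is an N-position: the player to move can win; Ari has a winning move.

Ari wins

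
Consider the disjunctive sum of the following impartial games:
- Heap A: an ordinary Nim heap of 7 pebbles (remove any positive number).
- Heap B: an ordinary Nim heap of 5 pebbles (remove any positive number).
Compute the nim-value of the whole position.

Heap A is a plain Nim heap of size 7, so its Grundy value is 7.
Heap B is a plain Nim heap of size 5, so its Grundy value is 5.
By the Sprague-Grundy theorem, the Grundy value of a sum of independent games is the XOR of the component values.
Combined value = 7 ⊕ 5 = 2.

2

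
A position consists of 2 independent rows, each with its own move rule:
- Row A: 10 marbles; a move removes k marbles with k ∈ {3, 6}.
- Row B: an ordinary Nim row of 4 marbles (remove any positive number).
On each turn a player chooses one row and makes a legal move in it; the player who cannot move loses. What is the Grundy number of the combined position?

For row A, compute g(0), g(1), … with moves {3, 6}:
g(0) = mex{} = 0
g(1) = mex{} = 0
g(2) = mex{} = 0
g(3) = mex{0} = 1
g(4) = mex{0} = 1
g(5) = mex{0} = 1
g(6) = mex{0,1} = 2
g(7) = mex{0,1} = 2
g(8) = mex{0,1} = 2
g(9) = mex{1,2} = 0
g(10) = mex{1,2} = 0
So g(10) = 0.
Row B is a plain Nim row of size 4, so its Grundy value is 4.
The value of a disjunctive sum is the nim-sum of the parts.
Combined value = 0 XOR 4 = 4.

4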